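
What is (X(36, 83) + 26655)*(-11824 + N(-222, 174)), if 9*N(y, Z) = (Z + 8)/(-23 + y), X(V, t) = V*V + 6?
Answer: -34709416934/105 ≈ -3.3057e+8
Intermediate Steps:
X(V, t) = 6 + V**2 (X(V, t) = V**2 + 6 = 6 + V**2)
N(y, Z) = (8 + Z)/(9*(-23 + y)) (N(y, Z) = ((Z + 8)/(-23 + y))/9 = ((8 + Z)/(-23 + y))/9 = (8 + Z)/(9*(-23 + y)))
(X(36, 83) + 26655)*(-11824 + N(-222, 174)) = ((6 + 36**2) + 26655)*(-11824 + (8 + 174)/(9*(-23 - 222))) = ((6 + 1296) + 26655)*(-11824 + (1/9)*182/(-245)) = (1302 + 26655)*(-11824 + (1/9)*(-1/245)*182) = 27957*(-11824 - 26/315) = 27957*(-3724586/315) = -34709416934/105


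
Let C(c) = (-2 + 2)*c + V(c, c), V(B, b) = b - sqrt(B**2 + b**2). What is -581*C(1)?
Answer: -581 + 581*sqrt(2) ≈ 240.66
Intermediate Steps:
C(c) = c - sqrt(2)*sqrt(c**2) (C(c) = (-2 + 2)*c + (c - sqrt(c**2 + c**2)) = 0*c + (c - sqrt(2*c**2)) = 0 + (c - sqrt(2)*sqrt(c**2)) = c - sqrt(2)*sqrt(c**2))
-581*C(1) = -581*(1 - sqrt(2)*sqrt(1**2)) = -581*(1 - sqrt(2)*sqrt(1)) = -581*(1 - 1*sqrt(2)*1) = -581*(1 - sqrt(2)) = -581 + 581*sqrt(2)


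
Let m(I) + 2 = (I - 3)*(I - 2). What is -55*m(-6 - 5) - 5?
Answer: -9905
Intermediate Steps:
m(I) = -2 + (-3 + I)*(-2 + I) (m(I) = -2 + (I - 3)*(I - 2) = -2 + (-3 + I)*(-2 + I))
-55*m(-6 - 5) - 5 = -55*(4 + (-6 - 5)² - 5*(-6 - 5)) - 5 = -55*(4 + (-11)² - 5*(-11)) - 5 = -55*(4 + 121 + 55) - 5 = -55*180 - 5 = -9900 - 5 = -9905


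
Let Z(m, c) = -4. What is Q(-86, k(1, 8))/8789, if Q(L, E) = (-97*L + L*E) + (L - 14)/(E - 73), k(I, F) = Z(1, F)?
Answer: 668922/676753 ≈ 0.98843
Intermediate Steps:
k(I, F) = -4
Q(L, E) = -97*L + E*L + (-14 + L)/(-73 + E) (Q(L, E) = (-97*L + E*L) + (-14 + L)/(-73 + E) = -97*L + E*L + (-14 + L)/(-73 + E))
Q(-86, k(1, 8))/8789 = ((-14 + 7082*(-86) - 86*(-4)² - 170*(-4)*(-86))/(-73 - 4))/8789 = ((-14 - 609052 - 86*16 - 58480)/(-77))*(1/8789) = -(-14 - 609052 - 1376 - 58480)/77*(1/8789) = -1/77*(-668922)*(1/8789) = (668922/77)*(1/8789) = 668922/676753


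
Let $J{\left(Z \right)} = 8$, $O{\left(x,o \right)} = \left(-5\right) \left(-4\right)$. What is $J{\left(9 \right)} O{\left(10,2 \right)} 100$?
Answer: $16000$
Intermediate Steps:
$O{\left(x,o \right)} = 20$
$J{\left(9 \right)} O{\left(10,2 \right)} 100 = 8 \cdot 20 \cdot 100 = 160 \cdot 100 = 16000$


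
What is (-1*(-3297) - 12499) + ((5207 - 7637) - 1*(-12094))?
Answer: 462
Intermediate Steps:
(-1*(-3297) - 12499) + ((5207 - 7637) - 1*(-12094)) = (3297 - 12499) + (-2430 + 12094) = -9202 + 9664 = 462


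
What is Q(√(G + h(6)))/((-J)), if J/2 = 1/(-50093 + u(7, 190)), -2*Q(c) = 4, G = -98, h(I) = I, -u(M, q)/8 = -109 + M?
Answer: -49277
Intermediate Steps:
u(M, q) = 872 - 8*M (u(M, q) = -8*(-109 + M) = 872 - 8*M)
Q(c) = -2 (Q(c) = -½*4 = -2)
J = -2/49277 (J = 2/(-50093 + (872 - 8*7)) = 2/(-50093 + (872 - 56)) = 2/(-50093 + 816) = 2/(-49277) = 2*(-1/49277) = -2/49277 ≈ -4.0587e-5)
Q(√(G + h(6)))/((-J)) = -2/((-1*(-2/49277))) = -2/2/49277 = -2*49277/2 = -49277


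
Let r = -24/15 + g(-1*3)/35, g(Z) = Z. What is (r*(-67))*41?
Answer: 162073/35 ≈ 4630.7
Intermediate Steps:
r = -59/35 (r = -24/15 - 1*3/35 = -24*1/15 - 3*1/35 = -8/5 - 3/35 = -59/35 ≈ -1.6857)
(r*(-67))*41 = -59/35*(-67)*41 = (3953/35)*41 = 162073/35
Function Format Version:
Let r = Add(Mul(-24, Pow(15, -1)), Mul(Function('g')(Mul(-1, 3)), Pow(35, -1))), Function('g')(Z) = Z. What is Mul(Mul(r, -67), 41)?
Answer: Rational(162073, 35) ≈ 4630.7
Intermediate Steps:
r = Rational(-59, 35) (r = Add(Mul(-24, Pow(15, -1)), Mul(Mul(-1, 3), Pow(35, -1))) = Add(Mul(-24, Rational(1, 15)), Mul(-3, Rational(1, 35))) = Add(Rational(-8, 5), Rational(-3, 35)) = Rational(-59, 35) ≈ -1.6857)
Mul(Mul(r, -67), 41) = Mul(Mul(Rational(-59, 35), -67), 41) = Mul(Rational(3953, 35), 41) = Rational(162073, 35)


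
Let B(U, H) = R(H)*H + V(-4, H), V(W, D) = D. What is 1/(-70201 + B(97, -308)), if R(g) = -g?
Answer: -1/165373 ≈ -6.0469e-6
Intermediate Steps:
B(U, H) = H - H² (B(U, H) = (-H)*H + H = -H² + H = H - H²)
1/(-70201 + B(97, -308)) = 1/(-70201 - 308*(1 - 1*(-308))) = 1/(-70201 - 308*(1 + 308)) = 1/(-70201 - 308*309) = 1/(-70201 - 95172) = 1/(-165373) = -1/165373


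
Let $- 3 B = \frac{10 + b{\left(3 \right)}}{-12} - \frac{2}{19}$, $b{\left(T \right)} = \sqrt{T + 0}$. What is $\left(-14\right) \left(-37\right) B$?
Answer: $\frac{27713}{171} + \frac{259 \sqrt{3}}{18} \approx 186.99$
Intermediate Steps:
$b{\left(T \right)} = \sqrt{T}$
$B = \frac{107}{342} + \frac{\sqrt{3}}{36}$ ($B = - \frac{\frac{10 + \sqrt{3}}{-12} - \frac{2}{19}}{3} = - \frac{\left(10 + \sqrt{3}\right) \left(- \frac{1}{12}\right) - \frac{2}{19}}{3} = - \frac{\left(- \frac{5}{6} - \frac{\sqrt{3}}{12}\right) - \frac{2}{19}}{3} = - \frac{- \frac{107}{114} - \frac{\sqrt{3}}{12}}{3} = \frac{107}{342} + \frac{\sqrt{3}}{36} \approx 0.36098$)
$\left(-14\right) \left(-37\right) B = \left(-14\right) \left(-37\right) \left(\frac{107}{342} + \frac{\sqrt{3}}{36}\right) = 518 \left(\frac{107}{342} + \frac{\sqrt{3}}{36}\right) = \frac{27713}{171} + \frac{259 \sqrt{3}}{18}$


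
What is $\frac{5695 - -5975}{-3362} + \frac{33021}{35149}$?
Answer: $- \frac{149586114}{59085469} \approx -2.5317$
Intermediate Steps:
$\frac{5695 - -5975}{-3362} + \frac{33021}{35149} = \left(5695 + 5975\right) \left(- \frac{1}{3362}\right) + 33021 \cdot \frac{1}{35149} = 11670 \left(- \frac{1}{3362}\right) + \frac{33021}{35149} = - \frac{5835}{1681} + \frac{33021}{35149} = - \frac{149586114}{59085469}$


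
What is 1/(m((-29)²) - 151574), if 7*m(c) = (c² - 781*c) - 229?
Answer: -7/1010787 ≈ -6.9253e-6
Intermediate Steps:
m(c) = -229/7 - 781*c/7 + c²/7 (m(c) = ((c² - 781*c) - 229)/7 = (-229 + c² - 781*c)/7 = -229/7 - 781*c/7 + c²/7)
1/(m((-29)²) - 151574) = 1/((-229/7 - 781/7*(-29)² + ((-29)²)²/7) - 151574) = 1/((-229/7 - 781/7*841 + (⅐)*841²) - 151574) = 1/((-229/7 - 656821/7 + (⅐)*707281) - 151574) = 1/((-229/7 - 656821/7 + 707281/7) - 151574) = 1/(50231/7 - 151574) = 1/(-1010787/7) = -7/1010787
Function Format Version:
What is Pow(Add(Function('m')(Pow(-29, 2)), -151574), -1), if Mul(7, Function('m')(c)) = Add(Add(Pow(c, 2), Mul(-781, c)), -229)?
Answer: Rational(-7, 1010787) ≈ -6.9253e-6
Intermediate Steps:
Function('m')(c) = Add(Rational(-229, 7), Mul(Rational(-781, 7), c), Mul(Rational(1, 7), Pow(c, 2))) (Function('m')(c) = Mul(Rational(1, 7), Add(Add(Pow(c, 2), Mul(-781, c)), -229)) = Mul(Rational(1, 7), Add(-229, Pow(c, 2), Mul(-781, c))) = Add(Rational(-229, 7), Mul(Rational(-781, 7), c), Mul(Rational(1, 7), Pow(c, 2))))
Pow(Add(Function('m')(Pow(-29, 2)), -151574), -1) = Pow(Add(Add(Rational(-229, 7), Mul(Rational(-781, 7), Pow(-29, 2)), Mul(Rational(1, 7), Pow(Pow(-29, 2), 2))), -151574), -1) = Pow(Add(Add(Rational(-229, 7), Mul(Rational(-781, 7), 841), Mul(Rational(1, 7), Pow(841, 2))), -151574), -1) = Pow(Add(Add(Rational(-229, 7), Rational(-656821, 7), Mul(Rational(1, 7), 707281)), -151574), -1) = Pow(Add(Add(Rational(-229, 7), Rational(-656821, 7), Rational(707281, 7)), -151574), -1) = Pow(Add(Rational(50231, 7), -151574), -1) = Pow(Rational(-1010787, 7), -1) = Rational(-7, 1010787)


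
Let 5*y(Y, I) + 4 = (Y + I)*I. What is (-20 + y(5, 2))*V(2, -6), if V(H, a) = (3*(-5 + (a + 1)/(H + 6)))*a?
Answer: -3645/2 ≈ -1822.5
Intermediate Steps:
y(Y, I) = -4/5 + I*(I + Y)/5 (y(Y, I) = -4/5 + ((Y + I)*I)/5 = -4/5 + ((I + Y)*I)/5 = -4/5 + (I*(I + Y))/5 = -4/5 + I*(I + Y)/5)
V(H, a) = a*(-15 + 3*(1 + a)/(6 + H)) (V(H, a) = (3*(-5 + (1 + a)/(6 + H)))*a = (-15 + 3*(1 + a)/(6 + H))*a = a*(-15 + 3*(1 + a)/(6 + H)))
(-20 + y(5, 2))*V(2, -6) = (-20 + (-4/5 + (1/5)*2**2 + (1/5)*2*5))*(3*(-6)*(-29 - 6 - 5*2)/(6 + 2)) = (-20 + (-4/5 + (1/5)*4 + 2))*(3*(-6)*(-29 - 6 - 10)/8) = (-20 + (-4/5 + 4/5 + 2))*(3*(-6)*(1/8)*(-45)) = (-20 + 2)*(405/4) = -18*405/4 = -3645/2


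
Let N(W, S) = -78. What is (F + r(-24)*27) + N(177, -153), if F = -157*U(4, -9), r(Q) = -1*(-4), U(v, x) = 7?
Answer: -1069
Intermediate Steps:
r(Q) = 4
F = -1099 (F = -157*7 = -1099)
(F + r(-24)*27) + N(177, -153) = (-1099 + 4*27) - 78 = (-1099 + 108) - 78 = -991 - 78 = -1069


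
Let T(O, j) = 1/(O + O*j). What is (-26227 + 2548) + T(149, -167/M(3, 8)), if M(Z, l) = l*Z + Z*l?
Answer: -419852397/17731 ≈ -23679.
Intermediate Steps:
M(Z, l) = 2*Z*l (M(Z, l) = Z*l + Z*l = 2*Z*l)
(-26227 + 2548) + T(149, -167/M(3, 8)) = (-26227 + 2548) + 1/(149*(1 - 167/(2*3*8))) = -23679 + 1/(149*(1 - 167/48)) = -23679 + 1/(149*(-119/48)) = -23679 + (1/149)*(-48/119) = -23679 - 48/17731 = -419852397/17731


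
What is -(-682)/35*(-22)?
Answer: -15004/35 ≈ -428.69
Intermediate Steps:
-(-682)/35*(-22) = -31*(-22/35)*(-22) = (682/35)*(-22) = -15004/35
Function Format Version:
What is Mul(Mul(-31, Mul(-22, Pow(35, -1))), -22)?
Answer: Rational(-15004, 35) ≈ -428.69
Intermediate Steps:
Mul(Mul(-31, Mul(-22, Pow(35, -1))), -22) = Mul(Mul(-31, Mul(-22, Rational(1, 35))), -22) = Mul(Mul(-31, Rational(-22, 35)), -22) = Mul(Rational(682, 35), -22) = Rational(-15004, 35)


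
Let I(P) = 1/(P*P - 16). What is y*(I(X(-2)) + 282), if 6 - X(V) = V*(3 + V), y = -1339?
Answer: -18126043/48 ≈ -3.7763e+5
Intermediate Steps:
X(V) = 6 - V*(3 + V)
I(P) = 1/(-16 + P²) (I(P) = 1/(P² - 16) = 1/(-16 + P²))
y*(I(X(-2)) + 282) = -1339*(1/(-16 + (6 - 1*(-2)² - 3*(-2))²) + 282) = -1339*(1/(-16 + (6 - 1*4 + 6)²) + 282) = -1339*(1/(-16 + (6 - 4 + 6)²) + 282) = -1339*(1/(-16 + 8²) + 282) = -1339*(1/(-16 + 64) + 282) = -1339*(1/48 + 282) = -1339*13537/48 = -18126043/48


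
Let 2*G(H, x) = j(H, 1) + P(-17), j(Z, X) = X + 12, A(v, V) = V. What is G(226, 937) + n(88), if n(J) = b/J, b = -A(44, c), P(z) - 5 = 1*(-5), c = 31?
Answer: 541/88 ≈ 6.1477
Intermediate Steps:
j(Z, X) = 12 + X
P(z) = 0 (P(z) = 5 + 1*(-5) = 5 - 5 = 0)
b = -31 (b = -1*31 = -31)
G(H, x) = 13/2 (G(H, x) = ((12 + 1) + 0)/2 = (13 + 0)/2 = (½)*13 = 13/2)
n(J) = -31/J
G(226, 937) + n(88) = 13/2 - 31/88 = 541/88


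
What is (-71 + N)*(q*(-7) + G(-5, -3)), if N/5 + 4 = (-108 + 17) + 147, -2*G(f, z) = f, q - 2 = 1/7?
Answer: -4725/2 ≈ -2362.5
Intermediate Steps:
q = 15/7 (q = 2 + 1/7 = 2 + ⅐ = 15/7 ≈ 2.1429)
G(f, z) = -f/2
N = 260 (N = -20 + 5*((-108 + 17) + 147) = -20 + 5*(-91 + 147) = -20 + 5*56 = -20 + 280 = 260)
(-71 + N)*(q*(-7) + G(-5, -3)) = (-71 + 260)*((15/7)*(-7) - ½*(-5)) = 189*(-15 + 5/2) = 189*(-25/2) = -4725/2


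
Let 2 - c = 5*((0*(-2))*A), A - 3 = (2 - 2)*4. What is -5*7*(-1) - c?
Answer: 33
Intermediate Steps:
A = 3 (A = 3 + (2 - 2)*4 = 3 + 0*4 = 3 + 0 = 3)
c = 2 (c = 2 - 5*(0*(-2))*3 = 2 - 5*0*3 = 2 - 5*0 = 2 - 1*0 = 2 + 0 = 2)
-5*7*(-1) - c = -5*7*(-1) - 1*2 = -35*(-1) - 2 = 35 - 2 = 33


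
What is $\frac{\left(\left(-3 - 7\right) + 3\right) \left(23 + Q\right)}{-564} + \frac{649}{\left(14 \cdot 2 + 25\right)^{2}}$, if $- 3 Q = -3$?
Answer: $\frac{69829}{132023} \approx 0.52892$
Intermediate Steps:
$Q = 1$ ($Q = \left(- \frac{1}{3}\right) \left(-3\right) = 1$)
$\frac{\left(\left(-3 - 7\right) + 3\right) \left(23 + Q\right)}{-564} + \frac{649}{\left(14 \cdot 2 + 25\right)^{2}} = \frac{\left(\left(-3 - 7\right) + 3\right) \left(23 + 1\right)}{-564} + \frac{649}{\left(14 \cdot 2 + 25\right)^{2}} = \left(-10 + 3\right) 24 \left(- \frac{1}{564}\right) + \frac{649}{\left(28 + 25\right)^{2}} = \left(-7\right) 24 \left(- \frac{1}{564}\right) + \frac{649}{53^{2}} = \left(-168\right) \left(- \frac{1}{564}\right) + \frac{649}{2809} = \frac{14}{47} + 649 \cdot \frac{1}{2809} = \frac{14}{47} + \frac{649}{2809} = \frac{69829}{132023}$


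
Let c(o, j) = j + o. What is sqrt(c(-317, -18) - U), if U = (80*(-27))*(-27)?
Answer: I*sqrt(58655) ≈ 242.19*I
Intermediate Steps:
U = 58320 (U = -2160*(-27) = 58320)
sqrt(c(-317, -18) - U) = sqrt((-18 - 317) - 1*58320) = sqrt(-335 - 58320) = sqrt(-58655) = I*sqrt(58655)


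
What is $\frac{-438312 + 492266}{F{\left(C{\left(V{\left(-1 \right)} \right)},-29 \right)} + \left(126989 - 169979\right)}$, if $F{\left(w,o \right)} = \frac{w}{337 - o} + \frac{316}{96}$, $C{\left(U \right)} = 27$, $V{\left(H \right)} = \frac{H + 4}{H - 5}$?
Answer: $- \frac{78988656}{62932433} \approx -1.2551$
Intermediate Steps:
$V{\left(H \right)} = \frac{4 + H}{-5 + H}$
$F{\left(w,o \right)} = \frac{79}{24} + \frac{w}{337 - o}$ ($F{\left(w,o \right)} = \frac{w}{337 - o} + 316 \cdot \frac{1}{96} = \frac{w}{337 - o} + \frac{79}{24} = \frac{79}{24} + \frac{w}{337 - o}$)
$\frac{-438312 + 492266}{F{\left(C{\left(V{\left(-1 \right)} \right)},-29 \right)} + \left(126989 - 169979\right)} = \frac{-438312 + 492266}{\frac{-26623 - 648 + 79 \left(-29\right)}{24 \left(-337 - 29\right)} + \left(126989 - 169979\right)} = \frac{53954}{\frac{-26623 - 648 - 2291}{24 \left(-366\right)} + \left(126989 - 169979\right)} = \frac{53954}{\frac{1}{24} \left(- \frac{1}{366}\right) \left(-29562\right) - 42990} = \frac{53954}{\frac{4927}{1464} - 42990} = \frac{53954}{- \frac{62932433}{1464}} = 53954 \left(- \frac{1464}{62932433}\right) = - \frac{78988656}{62932433}$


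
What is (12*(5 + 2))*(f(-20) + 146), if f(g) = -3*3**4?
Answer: -8148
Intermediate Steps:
f(g) = -243 (f(g) = -3*81 = -243)
(12*(5 + 2))*(f(-20) + 146) = (12*(5 + 2))*(-243 + 146) = (12*7)*(-97) = 84*(-97) = -8148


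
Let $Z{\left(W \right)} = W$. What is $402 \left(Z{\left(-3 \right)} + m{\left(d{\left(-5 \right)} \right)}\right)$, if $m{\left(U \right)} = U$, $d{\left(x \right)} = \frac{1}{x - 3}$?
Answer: $- \frac{5025}{4} \approx -1256.3$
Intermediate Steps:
$d{\left(x \right)} = \frac{1}{-3 + x}$
$402 \left(Z{\left(-3 \right)} + m{\left(d{\left(-5 \right)} \right)}\right) = 402 \left(-3 + \frac{1}{-3 - 5}\right) = 402 \left(-3 + \frac{1}{-8}\right) = 402 \left(-3 - \frac{1}{8}\right) = 402 \left(- \frac{25}{8}\right) = - \frac{5025}{4}$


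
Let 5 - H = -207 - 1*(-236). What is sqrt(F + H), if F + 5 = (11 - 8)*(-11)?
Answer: I*sqrt(62) ≈ 7.874*I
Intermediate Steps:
F = -38 (F = -5 + (11 - 8)*(-11) = -5 + 3*(-11) = -5 - 33 = -38)
H = -24 (H = 5 - (-207 - 1*(-236)) = 5 - (-207 + 236) = 5 - 1*29 = 5 - 29 = -24)
sqrt(F + H) = sqrt(-38 - 24) = sqrt(-62) = I*sqrt(62)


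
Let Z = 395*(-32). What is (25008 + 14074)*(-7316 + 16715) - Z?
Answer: 367344358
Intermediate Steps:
Z = -12640
(25008 + 14074)*(-7316 + 16715) - Z = (25008 + 14074)*(-7316 + 16715) - 1*(-12640) = 39082*9399 + 12640 = 367331718 + 12640 = 367344358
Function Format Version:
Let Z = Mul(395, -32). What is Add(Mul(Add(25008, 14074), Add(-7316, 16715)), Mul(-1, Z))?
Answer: 367344358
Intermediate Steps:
Z = -12640
Add(Mul(Add(25008, 14074), Add(-7316, 16715)), Mul(-1, Z)) = Add(Mul(Add(25008, 14074), Add(-7316, 16715)), Mul(-1, -12640)) = Add(Mul(39082, 9399), 12640) = Add(367331718, 12640) = 367344358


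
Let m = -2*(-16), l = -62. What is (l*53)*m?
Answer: -105152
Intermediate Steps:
m = 32
(l*53)*m = -62*53*32 = -3286*32 = -105152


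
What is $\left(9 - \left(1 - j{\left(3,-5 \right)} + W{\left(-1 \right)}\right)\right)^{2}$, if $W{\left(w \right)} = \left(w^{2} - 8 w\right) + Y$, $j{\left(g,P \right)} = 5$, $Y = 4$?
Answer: $0$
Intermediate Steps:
$W{\left(w \right)} = 4 + w^{2} - 8 w$ ($W{\left(w \right)} = \left(w^{2} - 8 w\right) + 4 = 4 + w^{2} - 8 w$)
$\left(9 - \left(1 - j{\left(3,-5 \right)} + W{\left(-1 \right)}\right)\right)^{2} = \left(9 + \left(\left(5 - 1\right) - \left(4 + \left(-1\right)^{2} - -8\right)\right)\right)^{2} = \left(9 + \left(4 - \left(4 + 1 + 8\right)\right)\right)^{2} = \left(9 + \left(4 - 13\right)\right)^{2} = \left(9 - 9\right)^{2} = 0^{2} = 0$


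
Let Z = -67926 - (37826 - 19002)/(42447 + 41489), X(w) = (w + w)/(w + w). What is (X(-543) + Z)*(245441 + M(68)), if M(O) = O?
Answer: -174967255754577/10492 ≈ -1.6676e+10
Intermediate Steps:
X(w) = 1 (X(w) = (2*w)/((2*w)) = (2*w)*(1/(2*w)) = 1)
Z = -712681945/10492 (Z = -67926 - 18824/83936 = -67926 - 1*2353/10492 = -67926 - 2353/10492 = -712681945/10492 ≈ -67926.)
(X(-543) + Z)*(245441 + M(68)) = (1 - 712681945/10492)*(245441 + 68) = -712671453/10492*245509 = -174967255754577/10492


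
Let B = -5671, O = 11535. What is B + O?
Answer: 5864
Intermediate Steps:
B + O = -5671 + 11535 = 5864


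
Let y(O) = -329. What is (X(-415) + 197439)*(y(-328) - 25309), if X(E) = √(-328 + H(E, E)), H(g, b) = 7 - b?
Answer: -5061941082 - 25638*√94 ≈ -5.0622e+9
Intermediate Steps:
X(E) = √(-321 - E) (X(E) = √(-328 + (7 - E)) = √(-321 - E))
(X(-415) + 197439)*(y(-328) - 25309) = (√(-321 - 1*(-415)) + 197439)*(-329 - 25309) = (√(-321 + 415) + 197439)*(-25638) = (√94 + 197439)*(-25638) = (197439 + √94)*(-25638) = -5061941082 - 25638*√94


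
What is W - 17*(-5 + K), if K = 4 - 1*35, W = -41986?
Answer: -41374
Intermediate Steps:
K = -31 (K = 4 - 35 = -31)
W - 17*(-5 + K) = -41986 - 17*(-5 - 31) = -41986 - 17*(-36) = -41986 + 612 = -41374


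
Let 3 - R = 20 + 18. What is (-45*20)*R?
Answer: 31500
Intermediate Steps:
R = -35 (R = 3 - (20 + 18) = 3 - 1*38 = 3 - 38 = -35)
(-45*20)*R = -45*20*(-35) = -900*(-35) = 31500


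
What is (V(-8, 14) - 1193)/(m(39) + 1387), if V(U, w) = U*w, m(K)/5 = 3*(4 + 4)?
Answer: -1305/1507 ≈ -0.86596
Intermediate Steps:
m(K) = 120 (m(K) = 5*(3*(4 + 4)) = 5*(3*8) = 5*24 = 120)
(V(-8, 14) - 1193)/(m(39) + 1387) = (-8*14 - 1193)/(120 + 1387) = (-112 - 1193)/1507 = -1305*1/1507 = -1305/1507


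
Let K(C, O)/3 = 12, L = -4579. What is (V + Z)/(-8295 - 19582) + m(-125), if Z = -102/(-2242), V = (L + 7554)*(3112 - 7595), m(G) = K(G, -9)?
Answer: 16075697086/31250117 ≈ 514.42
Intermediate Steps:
K(C, O) = 36 (K(C, O) = 3*12 = 36)
m(G) = 36
V = -13336925 (V = (-4579 + 7554)*(3112 - 7595) = 2975*(-4483) = -13336925)
Z = 51/1121 (Z = -102*(-1/2242) = 51/1121 ≈ 0.045495)
(V + Z)/(-8295 - 19582) + m(-125) = (-13336925 + 51/1121)/(-8295 - 19582) + 36 = -14950692874/1121/(-27877) + 36 = -14950692874/1121*(-1/27877) + 36 = 14950692874/31250117 + 36 = 16075697086/31250117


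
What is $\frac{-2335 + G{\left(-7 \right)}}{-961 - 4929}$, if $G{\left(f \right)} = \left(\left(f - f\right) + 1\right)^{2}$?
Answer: $\frac{1167}{2945} \approx 0.39627$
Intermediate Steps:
$G{\left(f \right)} = 1$ ($G{\left(f \right)} = \left(0 + 1\right)^{2} = 1^{2} = 1$)
$\frac{-2335 + G{\left(-7 \right)}}{-961 - 4929} = \frac{-2335 + 1}{-961 - 4929} = - \frac{2334}{-5890} = \left(-2334\right) \left(- \frac{1}{5890}\right) = \frac{1167}{2945}$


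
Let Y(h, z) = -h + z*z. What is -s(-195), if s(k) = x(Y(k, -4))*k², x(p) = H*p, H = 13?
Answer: -104302575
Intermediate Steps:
Y(h, z) = z² - h (Y(h, z) = -h + z² = z² - h)
x(p) = 13*p
s(k) = k²*(208 - 13*k) (s(k) = (13*((-4)² - k))*k² = (13*(16 - k))*k² = (208 - 13*k)*k² = k²*(208 - 13*k))
-s(-195) = -13*(-195)²*(16 - 1*(-195)) = -13*38025*(16 + 195) = -13*38025*211 = -1*104302575 = -104302575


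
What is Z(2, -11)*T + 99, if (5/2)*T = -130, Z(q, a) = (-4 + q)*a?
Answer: -1045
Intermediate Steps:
Z(q, a) = a*(-4 + q)
T = -52 (T = (2/5)*(-130) = -52)
Z(2, -11)*T + 99 = -11*(-4 + 2)*(-52) + 99 = -11*(-2)*(-52) + 99 = 22*(-52) + 99 = -1144 + 99 = -1045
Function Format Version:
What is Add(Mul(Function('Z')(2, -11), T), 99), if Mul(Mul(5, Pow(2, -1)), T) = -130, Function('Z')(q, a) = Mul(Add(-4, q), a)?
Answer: -1045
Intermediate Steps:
Function('Z')(q, a) = Mul(a, Add(-4, q))
T = -52 (T = Mul(Rational(2, 5), -130) = -52)
Add(Mul(Function('Z')(2, -11), T), 99) = Add(Mul(Mul(-11, Add(-4, 2)), -52), 99) = Add(Mul(Mul(-11, -2), -52), 99) = Add(Mul(22, -52), 99) = Add(-1144, 99) = -1045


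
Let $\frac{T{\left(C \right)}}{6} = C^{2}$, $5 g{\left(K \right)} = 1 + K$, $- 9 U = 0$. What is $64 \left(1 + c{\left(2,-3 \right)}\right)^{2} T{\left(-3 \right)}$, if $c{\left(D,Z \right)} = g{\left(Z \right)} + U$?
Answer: $\frac{31104}{25} \approx 1244.2$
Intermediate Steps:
$U = 0$ ($U = \left(- \frac{1}{9}\right) 0 = 0$)
$g{\left(K \right)} = \frac{1}{5} + \frac{K}{5}$ ($g{\left(K \right)} = \frac{1 + K}{5} = \frac{1}{5} + \frac{K}{5}$)
$c{\left(D,Z \right)} = \frac{1}{5} + \frac{Z}{5}$ ($c{\left(D,Z \right)} = \left(\frac{1}{5} + \frac{Z}{5}\right) + 0 = \frac{1}{5} + \frac{Z}{5}$)
$T{\left(C \right)} = 6 C^{2}$
$64 \left(1 + c{\left(2,-3 \right)}\right)^{2} T{\left(-3 \right)} = 64 \left(1 + \left(\frac{1}{5} + \frac{1}{5} \left(-3\right)\right)\right)^{2} \cdot 6 \left(-3\right)^{2} = 64 \left(1 + \left(\frac{1}{5} - \frac{3}{5}\right)\right)^{2} \cdot 6 \cdot 9 = 64 \left(1 - \frac{2}{5}\right)^{2} \cdot 54 = 64 \left(\frac{3}{5}\right)^{2} \cdot 54 = 64 \cdot \frac{9}{25} \cdot 54 = \frac{576}{25} \cdot 54 = \frac{31104}{25}$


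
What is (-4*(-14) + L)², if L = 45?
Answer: 10201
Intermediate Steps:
(-4*(-14) + L)² = (-4*(-14) + 45)² = (56 + 45)² = 101² = 10201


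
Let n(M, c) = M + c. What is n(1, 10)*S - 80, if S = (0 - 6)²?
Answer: 316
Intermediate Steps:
S = 36 (S = (-6)² = 36)
n(1, 10)*S - 80 = (1 + 10)*36 - 80 = 11*36 - 80 = 396 - 80 = 316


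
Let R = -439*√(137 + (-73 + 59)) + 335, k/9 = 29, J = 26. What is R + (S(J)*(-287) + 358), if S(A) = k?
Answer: -74214 - 439*√123 ≈ -79083.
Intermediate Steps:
k = 261 (k = 9*29 = 261)
S(A) = 261
R = 335 - 439*√123 (R = -439*√(137 - 14) + 335 = -439*√123 + 335 = 335 - 439*√123 ≈ -4533.7)
R + (S(J)*(-287) + 358) = (335 - 439*√123) + (261*(-287) + 358) = (335 - 439*√123) + (-74907 + 358) = (335 - 439*√123) - 74549 = -74214 - 439*√123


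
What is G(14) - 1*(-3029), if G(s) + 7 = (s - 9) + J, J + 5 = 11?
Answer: 3033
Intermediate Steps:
J = 6 (J = -5 + 11 = 6)
G(s) = -10 + s (G(s) = -7 + ((s - 9) + 6) = -7 + ((-9 + s) + 6) = -7 + (-3 + s) = -10 + s)
G(14) - 1*(-3029) = (-10 + 14) - 1*(-3029) = 4 + 3029 = 3033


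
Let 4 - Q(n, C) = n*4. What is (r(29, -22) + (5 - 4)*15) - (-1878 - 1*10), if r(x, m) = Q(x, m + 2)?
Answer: 1791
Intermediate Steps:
Q(n, C) = 4 - 4*n (Q(n, C) = 4 - n*4 = 4 - 4*n)
r(x, m) = 4 - 4*x
(r(29, -22) + (5 - 4)*15) - (-1878 - 1*10) = ((4 - 4*29) + (5 - 4)*15) - (-1878 - 1*10) = ((4 - 116) + 1*15) - (-1878 - 10) = (-112 + 15) - 1*(-1888) = -97 + 1888 = 1791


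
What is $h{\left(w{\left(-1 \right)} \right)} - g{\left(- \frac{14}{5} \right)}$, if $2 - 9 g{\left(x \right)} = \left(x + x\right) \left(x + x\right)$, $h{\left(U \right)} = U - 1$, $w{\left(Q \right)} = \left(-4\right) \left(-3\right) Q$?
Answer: $- \frac{2191}{225} \approx -9.7378$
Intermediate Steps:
$w{\left(Q \right)} = 12 Q$
$h{\left(U \right)} = -1 + U$ ($h{\left(U \right)} = U - 1 = -1 + U$)
$g{\left(x \right)} = \frac{2}{9} - \frac{4 x^{2}}{9}$ ($g{\left(x \right)} = \frac{2}{9} - \frac{\left(x + x\right) \left(x + x\right)}{9} = \frac{2}{9} - \frac{2 x 2 x}{9} = \frac{2}{9} - \frac{4 x^{2}}{9}$)
$h{\left(w{\left(-1 \right)} \right)} - g{\left(- \frac{14}{5} \right)} = \left(-1 + 12 \left(-1\right)\right) - \left(\frac{2}{9} - \frac{4 \left(- \frac{14}{5}\right)^{2}}{9}\right) = \left(-1 - 12\right) - \left(\frac{2}{9} - \frac{4 \left(\left(-14\right) \frac{1}{5}\right)^{2}}{9}\right) = -13 - \left(\frac{2}{9} - \frac{4 \left(- \frac{14}{5}\right)^{2}}{9}\right) = -13 - \left(\frac{2}{9} - \frac{784}{225}\right) = -13 - - \frac{734}{225} = -13 + \frac{734}{225} = - \frac{2191}{225}$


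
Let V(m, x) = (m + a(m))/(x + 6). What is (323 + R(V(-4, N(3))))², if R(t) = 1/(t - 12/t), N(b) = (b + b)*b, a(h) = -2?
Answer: 3806519809/36481 ≈ 1.0434e+5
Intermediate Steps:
N(b) = 2*b² (N(b) = (2*b)*b = 2*b²)
V(m, x) = (-2 + m)/(6 + x) (V(m, x) = (m - 2)/(x + 6) = (-2 + m)/(6 + x))
(323 + R(V(-4, N(3))))² = (323 + ((-2 - 4)/(6 + 2*3²))/(-12 + ((-2 - 4)/(6 + 2*3²))²))² = (323 + (-6/(6 + 2*9))/(-12 + (-6/(6 + 2*9))²))² = (323 + (-6/(6 + 18))/(-12 + (-6/(6 + 18))²))² = (323 + (-6/24)/(-12 + (-6/24)²))² = (323 + ((1/24)*(-6))/(-12 + ((1/24)*(-6))²))² = (323 - 1/(4*(-12 + (-¼)²)))² = (323 - 1/(4*(-12 + 1/16)))² = (323 - 1/(4*(-191/16)))² = (323 - ¼*(-16/191))² = (323 + 4/191)² = (61697/191)² = 3806519809/36481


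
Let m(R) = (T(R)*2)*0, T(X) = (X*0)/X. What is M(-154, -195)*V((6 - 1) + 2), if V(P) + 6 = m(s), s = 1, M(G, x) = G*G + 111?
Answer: -142962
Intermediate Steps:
M(G, x) = 111 + G² (M(G, x) = G² + 111 = 111 + G²)
T(X) = 0 (T(X) = 0/X = 0)
m(R) = 0 (m(R) = (0*2)*0 = 0*0 = 0)
V(P) = -6 (V(P) = -6 + 0 = -6)
M(-154, -195)*V((6 - 1) + 2) = (111 + (-154)²)*(-6) = (111 + 23716)*(-6) = 23827*(-6) = -142962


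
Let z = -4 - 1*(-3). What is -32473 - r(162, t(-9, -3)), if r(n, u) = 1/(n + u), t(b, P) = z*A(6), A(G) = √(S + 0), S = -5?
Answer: -852383939/26249 - I*√5/26249 ≈ -32473.0 - 8.5187e-5*I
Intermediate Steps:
z = -1 (z = -4 + 3 = -1)
A(G) = I*√5 (A(G) = √(-5 + 0) = √(-5) = I*√5)
t(b, P) = -I*√5
-32473 - r(162, t(-9, -3)) = -32473 - 1/(162 - I*√5)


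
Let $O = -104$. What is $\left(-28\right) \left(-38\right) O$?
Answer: $-110656$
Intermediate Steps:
$\left(-28\right) \left(-38\right) O = \left(-28\right) \left(-38\right) \left(-104\right) = 1064 \left(-104\right) = -110656$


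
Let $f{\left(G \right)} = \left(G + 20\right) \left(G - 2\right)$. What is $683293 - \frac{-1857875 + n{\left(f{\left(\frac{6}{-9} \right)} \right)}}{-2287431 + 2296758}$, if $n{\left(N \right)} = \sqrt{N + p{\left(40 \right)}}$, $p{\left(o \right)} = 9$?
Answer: $\frac{6374931686}{9327} - \frac{i \sqrt{383}}{27981} \approx 6.8349 \cdot 10^{5} - 0.00069942 i$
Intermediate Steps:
$f{\left(G \right)} = \left(-2 + G\right) \left(20 + G\right)$ ($f{\left(G \right)} = \left(20 + G\right) \left(-2 + G\right) = \left(-2 + G\right) \left(20 + G\right)$)
$n{\left(N \right)} = \sqrt{9 + N}$ ($n{\left(N \right)} = \sqrt{N + 9} = \sqrt{9 + N}$)
$683293 - \frac{-1857875 + n{\left(f{\left(\frac{6}{-9} \right)} \right)}}{-2287431 + 2296758} = 683293 - \frac{-1857875 + \sqrt{9 + \left(-40 + \left(\frac{6}{-9}\right)^{2} + 18 \frac{6}{-9}\right)}}{-2287431 + 2296758} = 683293 - \frac{-1857875 + \sqrt{9 + \left(-40 + \left(6 \left(- \frac{1}{9}\right)\right)^{2} + 18 \cdot 6 \left(- \frac{1}{9}\right)\right)}}{9327} = 683293 - \left(-1857875 + \sqrt{9 + \left(-40 + \left(- \frac{2}{3}\right)^{2} + 18 \left(- \frac{2}{3}\right)\right)}\right) \frac{1}{9327} = 683293 - \left(-1857875 + \sqrt{9 - \frac{464}{9}}\right) \frac{1}{9327} = 683293 - \left(-1857875 + \sqrt{- \frac{383}{9}}\right) \frac{1}{9327} = 683293 - \left(-1857875 + \frac{i \sqrt{383}}{3}\right) \frac{1}{9327} = 683293 - \left(- \frac{1857875}{9327} + \frac{i \sqrt{383}}{27981}\right) = 683293 + \left(\frac{1857875}{9327} - \frac{i \sqrt{383}}{27981}\right) = \frac{6374931686}{9327} - \frac{i \sqrt{383}}{27981}$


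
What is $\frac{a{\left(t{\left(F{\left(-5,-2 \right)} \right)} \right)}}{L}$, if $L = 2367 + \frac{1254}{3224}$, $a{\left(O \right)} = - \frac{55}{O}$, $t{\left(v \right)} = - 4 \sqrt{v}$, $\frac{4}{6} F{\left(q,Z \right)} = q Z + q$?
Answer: $\frac{4433 \sqrt{30}}{11448693} \approx 0.0021208$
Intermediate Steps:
$F{\left(q,Z \right)} = \frac{3 q}{2} + \frac{3 Z q}{2}$ ($F{\left(q,Z \right)} = \frac{3 \left(q Z + q\right)}{2} = \frac{3 \left(Z q + q\right)}{2} = \frac{3 \left(q + Z q\right)}{2} = \frac{3 q}{2} + \frac{3 Z q}{2}$)
$L = \frac{3816231}{1612}$ ($L = 2367 + 1254 \cdot \frac{1}{3224} = 2367 + \frac{627}{1612} = \frac{3816231}{1612} \approx 2367.4$)
$\frac{a{\left(t{\left(F{\left(-5,-2 \right)} \right)} \right)}}{L} = \frac{\left(-55\right) \frac{1}{\left(-4\right) \sqrt{\frac{3}{2} \left(-5\right) \left(1 - 2\right)}}}{\frac{3816231}{1612}} = - \frac{55}{\left(-4\right) \sqrt{\frac{3}{2} \left(-5\right) \left(-1\right)}} \frac{1612}{3816231} = - \frac{55}{\left(-4\right) \sqrt{\frac{15}{2}}} \cdot \frac{1612}{3816231} = - \frac{55}{\left(-4\right) \frac{\sqrt{30}}{2}} \cdot \frac{1612}{3816231} = - \frac{55}{\left(-2\right) \sqrt{30}} \cdot \frac{1612}{3816231} = - 55 \left(- \frac{\sqrt{30}}{60}\right) \frac{1612}{3816231} = \frac{11 \sqrt{30}}{12} \cdot \frac{1612}{3816231} = \frac{4433 \sqrt{30}}{11448693}$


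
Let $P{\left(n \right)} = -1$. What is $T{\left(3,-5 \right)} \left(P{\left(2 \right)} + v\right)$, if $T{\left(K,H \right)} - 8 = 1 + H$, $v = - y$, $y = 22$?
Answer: $-92$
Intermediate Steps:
$v = -22$ ($v = \left(-1\right) 22 = -22$)
$T{\left(K,H \right)} = 9 + H$ ($T{\left(K,H \right)} = 8 + \left(1 + H\right) = 9 + H$)
$T{\left(3,-5 \right)} \left(P{\left(2 \right)} + v\right) = \left(9 - 5\right) \left(-1 - 22\right) = 4 \left(-23\right) = -92$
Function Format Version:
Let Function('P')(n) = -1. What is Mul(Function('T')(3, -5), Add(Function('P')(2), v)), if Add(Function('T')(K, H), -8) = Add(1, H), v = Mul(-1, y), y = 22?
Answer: -92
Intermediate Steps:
v = -22 (v = Mul(-1, 22) = -22)
Function('T')(K, H) = Add(9, H) (Function('T')(K, H) = Add(8, Add(1, H)) = Add(9, H))
Mul(Function('T')(3, -5), Add(Function('P')(2), v)) = Mul(Add(9, -5), Add(-1, -22)) = Mul(4, -23) = -92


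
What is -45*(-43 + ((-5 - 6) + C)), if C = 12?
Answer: 1890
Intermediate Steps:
-45*(-43 + ((-5 - 6) + C)) = -45*(-43 + ((-5 - 6) + 12)) = -45*(-43 + (-11 + 12)) = -45*(-43 + 1) = -45*(-42) = 1890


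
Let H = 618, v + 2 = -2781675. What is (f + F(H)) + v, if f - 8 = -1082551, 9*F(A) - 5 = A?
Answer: -34777357/9 ≈ -3.8642e+6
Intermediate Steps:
v = -2781677 (v = -2 - 2781675 = -2781677)
F(A) = 5/9 + A/9
f = -1082543 (f = 8 - 1082551 = -1082543)
(f + F(H)) + v = (-1082543 + (5/9 + (1/9)*618)) - 2781677 = (-1082543 + (5/9 + 206/3)) - 2781677 = (-1082543 + 623/9) - 2781677 = -9742264/9 - 2781677 = -34777357/9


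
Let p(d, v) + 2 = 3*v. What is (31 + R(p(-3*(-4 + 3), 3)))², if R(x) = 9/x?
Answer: 51076/49 ≈ 1042.4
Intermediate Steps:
p(d, v) = -2 + 3*v
(31 + R(p(-3*(-4 + 3), 3)))² = (31 + 9/(-2 + 3*3))² = (31 + 9/(-2 + 9))² = (31 + 9/7)² = (226/7)² = 51076/49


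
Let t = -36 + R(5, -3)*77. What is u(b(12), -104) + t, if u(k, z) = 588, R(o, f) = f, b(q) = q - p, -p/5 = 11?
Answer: 321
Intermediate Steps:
p = -55 (p = -5*11 = -55)
b(q) = 55 + q (b(q) = q - 1*(-55) = q + 55 = 55 + q)
t = -267 (t = -36 - 3*77 = -36 - 231 = -267)
u(b(12), -104) + t = 588 - 267 = 321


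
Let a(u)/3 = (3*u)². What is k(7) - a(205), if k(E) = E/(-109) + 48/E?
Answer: -865751842/763 ≈ -1.1347e+6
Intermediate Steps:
k(E) = 48/E - E/109 (k(E) = E*(-1/109) + 48/E = -E/109 + 48/E = 48/E - E/109)
a(u) = 27*u² (a(u) = 3*(3*u)² = 3*(9*u²) = 27*u²)
k(7) - a(205) = (48/7 - 1/109*7) - 27*205² = (48*(⅐) - 7/109) - 27*42025 = (48/7 - 7/109) - 1*1134675 = 5183/763 - 1134675 = -865751842/763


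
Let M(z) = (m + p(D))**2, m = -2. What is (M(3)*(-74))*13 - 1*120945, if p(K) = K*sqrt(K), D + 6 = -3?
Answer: 576505 - 103896*I ≈ 5.7651e+5 - 1.039e+5*I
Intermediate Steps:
D = -9 (D = -6 - 3 = -9)
p(K) = K**(3/2)
M(z) = (-2 - 27*I)**2 (M(z) = (-2 + (-9)**(3/2))**2 = (-2 - 27*I)**2)
(M(3)*(-74))*13 - 1*120945 = ((-725 + 108*I)*(-74))*13 - 1*120945 = (53650 - 7992*I)*13 - 120945 = (697450 - 103896*I) - 120945 = 576505 - 103896*I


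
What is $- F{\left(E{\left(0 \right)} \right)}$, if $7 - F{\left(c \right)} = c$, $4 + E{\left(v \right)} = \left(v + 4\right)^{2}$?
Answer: $5$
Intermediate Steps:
$E{\left(v \right)} = -4 + \left(4 + v\right)^{2}$ ($E{\left(v \right)} = -4 + \left(v + 4\right)^{2} = -4 + \left(4 + v\right)^{2}$)
$F{\left(c \right)} = 7 - c$
$- F{\left(E{\left(0 \right)} \right)} = - (7 - \left(-4 + \left(4 + 0\right)^{2}\right)) = - (7 - \left(-4 + 4^{2}\right)) = - (7 - \left(-4 + 16\right)) = - (7 - 12) = \left(-1\right) \left(-5\right) = 5$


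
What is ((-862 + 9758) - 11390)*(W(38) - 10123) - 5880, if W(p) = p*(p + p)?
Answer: 18038210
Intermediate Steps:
W(p) = 2*p² (W(p) = p*(2*p) = 2*p²)
((-862 + 9758) - 11390)*(W(38) - 10123) - 5880 = ((-862 + 9758) - 11390)*(2*38² - 10123) - 5880 = (8896 - 11390)*(2*1444 - 10123) - 5880 = -2494*(2888 - 10123) - 5880 = -2494*(-7235) - 5880 = 18044090 - 5880 = 18038210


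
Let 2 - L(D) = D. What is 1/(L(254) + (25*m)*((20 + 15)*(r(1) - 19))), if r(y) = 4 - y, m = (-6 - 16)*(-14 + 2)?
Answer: -1/3696252 ≈ -2.7054e-7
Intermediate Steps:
m = 264 (m = -22*(-12) = 264)
L(D) = 2 - D
1/(L(254) + (25*m)*((20 + 15)*(r(1) - 19))) = 1/((2 - 1*254) + (25*264)*((20 + 15)*((4 - 1*1) - 19))) = 1/((2 - 254) + 6600*(35*((4 - 1) - 19))) = 1/(-252 + 6600*(35*(3 - 19))) = 1/(-252 + 6600*(35*(-16))) = 1/(-252 + 6600*(-560)) = 1/(-252 - 3696000) = 1/(-3696252) = -1/3696252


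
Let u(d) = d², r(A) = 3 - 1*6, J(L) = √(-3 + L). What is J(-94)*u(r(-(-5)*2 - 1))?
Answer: 9*I*√97 ≈ 88.64*I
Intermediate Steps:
r(A) = -3 (r(A) = 3 - 6 = -3)
J(-94)*u(r(-(-5)*2 - 1)) = √(-3 - 94)*(-3)² = √(-97)*9 = (I*√97)*9 = 9*I*√97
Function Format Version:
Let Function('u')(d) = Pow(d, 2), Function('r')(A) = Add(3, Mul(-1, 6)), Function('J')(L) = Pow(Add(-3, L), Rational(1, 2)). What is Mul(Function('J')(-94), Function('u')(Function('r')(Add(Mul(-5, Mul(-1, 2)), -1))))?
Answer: Mul(9, I, Pow(97, Rational(1, 2))) ≈ Mul(88.640, I)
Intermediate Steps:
Function('r')(A) = -3 (Function('r')(A) = Add(3, -6) = -3)
Mul(Function('J')(-94), Function('u')(Function('r')(Add(Mul(-5, Mul(-1, 2)), -1)))) = Mul(Pow(Add(-3, -94), Rational(1, 2)), Pow(-3, 2)) = Mul(Pow(-97, Rational(1, 2)), 9) = Mul(Mul(I, Pow(97, Rational(1, 2))), 9) = Mul(9, I, Pow(97, Rational(1, 2)))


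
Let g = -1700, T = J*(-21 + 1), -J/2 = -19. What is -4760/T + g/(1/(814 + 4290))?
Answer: -164859081/19 ≈ -8.6768e+6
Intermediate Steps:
J = 38 (J = -2*(-19) = 38)
T = -760 (T = 38*(-21 + 1) = 38*(-20) = -760)
-4760/T + g/(1/(814 + 4290)) = -4760/(-760) - 1700/(1/(814 + 4290)) = -4760*(-1/760) - 1700/(1/5104) = 119/19 - 1700/1/5104 = 119/19 - 1700*5104 = 119/19 - 8676800 = -164859081/19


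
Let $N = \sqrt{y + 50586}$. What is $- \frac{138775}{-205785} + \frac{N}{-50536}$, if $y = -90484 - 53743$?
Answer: $\frac{27755}{41157} - \frac{i \sqrt{93641}}{50536} \approx 0.67437 - 0.0060553 i$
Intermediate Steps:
$y = -144227$ ($y = -90484 - 53743 = -144227$)
$N = i \sqrt{93641}$ ($N = \sqrt{-144227 + 50586} = \sqrt{-93641} = i \sqrt{93641} \approx 306.01 i$)
$- \frac{138775}{-205785} + \frac{N}{-50536} = - \frac{138775}{-205785} + \frac{i \sqrt{93641}}{-50536} = \left(-138775\right) \left(- \frac{1}{205785}\right) + i \sqrt{93641} \left(- \frac{1}{50536}\right) = \frac{27755}{41157} - \frac{i \sqrt{93641}}{50536}$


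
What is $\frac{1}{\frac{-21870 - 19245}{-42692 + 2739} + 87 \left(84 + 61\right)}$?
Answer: $\frac{39953}{504048210} \approx 7.9264 \cdot 10^{-5}$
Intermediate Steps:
$\frac{1}{\frac{-21870 - 19245}{-42692 + 2739} + 87 \left(84 + 61\right)} = \frac{1}{- \frac{41115}{-39953} + 87 \cdot 145} = \frac{1}{\left(-41115\right) \left(- \frac{1}{39953}\right) + 12615} = \frac{1}{\frac{41115}{39953} + 12615} = \frac{1}{\frac{504048210}{39953}} = \frac{39953}{504048210}$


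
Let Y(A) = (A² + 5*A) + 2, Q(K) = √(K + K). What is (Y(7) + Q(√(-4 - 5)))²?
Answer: (86 + √6*√I)² ≈ 7693.9 + 303.91*I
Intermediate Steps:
Q(K) = √2*√K (Q(K) = √(2*K) = √2*√K)
Y(A) = 2 + A² + 5*A
(Y(7) + Q(√(-4 - 5)))² = ((2 + 7² + 5*7) + √2*√(√(-4 - 5)))² = ((2 + 49 + 35) + √2*√(√(-9)))² = (86 + √2*√(3*I))² = (86 + √2*(√3*√I))² = (86 + √6*√I)²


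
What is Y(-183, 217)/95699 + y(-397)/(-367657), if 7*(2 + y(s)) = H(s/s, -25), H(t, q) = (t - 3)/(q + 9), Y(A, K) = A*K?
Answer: -817590896523/1970326805608 ≈ -0.41495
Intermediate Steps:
H(t, q) = (-3 + t)/(9 + q)
y(s) = -111/56 (y(s) = -2 + ((-3 + s/s)/(9 - 25))/7 = -2 + ((-3 + 1)/(-16))/7 = -2 + (-1/16*(-2))/7 = -2 + (1/7)*(1/8) = -2 + 1/56 = -111/56)
Y(-183, 217)/95699 + y(-397)/(-367657) = -183*217/95699 - 111/56/(-367657) = -39711*1/95699 - 111/56*(-1/367657) = -39711/95699 + 111/20588792 = -817590896523/1970326805608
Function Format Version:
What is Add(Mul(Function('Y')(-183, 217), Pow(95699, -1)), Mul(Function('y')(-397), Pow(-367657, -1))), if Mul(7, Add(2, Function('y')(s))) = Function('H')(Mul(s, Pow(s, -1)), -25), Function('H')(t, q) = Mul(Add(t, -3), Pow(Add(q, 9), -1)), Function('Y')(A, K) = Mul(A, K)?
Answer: Rational(-817590896523, 1970326805608) ≈ -0.41495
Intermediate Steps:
Function('H')(t, q) = Mul(Pow(Add(9, q), -1), Add(-3, t)) (Function('H')(t, q) = Mul(Add(-3, t), Pow(Add(9, q), -1)) = Mul(Pow(Add(9, q), -1), Add(-3, t)))
Function('y')(s) = Rational(-111, 56) (Function('y')(s) = Add(-2, Mul(Rational(1, 7), Mul(Pow(Add(9, -25), -1), Add(-3, Mul(s, Pow(s, -1)))))) = Add(-2, Mul(Rational(1, 7), Mul(Pow(-16, -1), Add(-3, 1)))) = Add(-2, Mul(Rational(1, 7), Mul(Rational(-1, 16), -2))) = Add(-2, Mul(Rational(1, 7), Rational(1, 8))) = Add(-2, Rational(1, 56)) = Rational(-111, 56))
Add(Mul(Function('Y')(-183, 217), Pow(95699, -1)), Mul(Function('y')(-397), Pow(-367657, -1))) = Add(Mul(Mul(-183, 217), Pow(95699, -1)), Mul(Rational(-111, 56), Pow(-367657, -1))) = Add(Mul(-39711, Rational(1, 95699)), Mul(Rational(-111, 56), Rational(-1, 367657))) = Add(Rational(-39711, 95699), Rational(111, 20588792)) = Rational(-817590896523, 1970326805608)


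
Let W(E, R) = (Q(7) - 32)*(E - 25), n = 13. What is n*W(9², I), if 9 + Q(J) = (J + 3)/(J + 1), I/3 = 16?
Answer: -28938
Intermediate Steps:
I = 48 (I = 3*16 = 48)
Q(J) = -9 + (3 + J)/(1 + J) (Q(J) = -9 + (J + 3)/(J + 1) = -9 + (3 + J)/(1 + J))
W(E, R) = 3975/4 - 159*E/4 (W(E, R) = (2*(-3 - 4*7)/(1 + 7) - 32)*(E - 25) = (2*(-3 - 28)/8 - 32)*(-25 + E) = (2*(⅛)*(-31) - 32)*(-25 + E) = (-31/4 - 32)*(-25 + E) = -159*(-25 + E)/4 = 3975/4 - 159*E/4)
n*W(9², I) = 13*(3975/4 - 159/4*9²) = 13*(3975/4 - 159/4*81) = 13*(3975/4 - 12879/4) = 13*(-2226) = -28938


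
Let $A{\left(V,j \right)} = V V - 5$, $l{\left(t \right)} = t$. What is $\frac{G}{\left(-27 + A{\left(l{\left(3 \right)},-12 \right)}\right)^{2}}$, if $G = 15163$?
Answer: $\frac{15163}{529} \approx 28.664$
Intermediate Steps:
$A{\left(V,j \right)} = -5 + V^{2}$ ($A{\left(V,j \right)} = V^{2} - 5 = -5 + V^{2}$)
$\frac{G}{\left(-27 + A{\left(l{\left(3 \right)},-12 \right)}\right)^{2}} = \frac{15163}{\left(-27 - \left(5 - 3^{2}\right)\right)^{2}} = \frac{15163}{\left(-27 + \left(-5 + 9\right)\right)^{2}} = \frac{15163}{\left(-27 + 4\right)^{2}} = \frac{15163}{\left(-23\right)^{2}} = \frac{15163}{529}$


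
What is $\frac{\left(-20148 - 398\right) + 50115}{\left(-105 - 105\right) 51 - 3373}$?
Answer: $- \frac{29569}{14083} \approx -2.0996$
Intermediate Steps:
$\frac{\left(-20148 - 398\right) + 50115}{\left(-105 - 105\right) 51 - 3373} = \frac{-20546 + 50115}{\left(-210\right) 51 - 3373} = \frac{29569}{-10710 - 3373} = \frac{29569}{-14083} = 29569 \left(- \frac{1}{14083}\right) = - \frac{29569}{14083}$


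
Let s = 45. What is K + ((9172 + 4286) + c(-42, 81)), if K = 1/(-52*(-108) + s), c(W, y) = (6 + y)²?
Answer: 119033848/5661 ≈ 21027.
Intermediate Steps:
K = 1/5661 (K = 1/(-52*(-108) + 45) = 1/(5616 + 45) = 1/5661 ≈ 0.00017665)
K + ((9172 + 4286) + c(-42, 81)) = 1/5661 + ((9172 + 4286) + (6 + 81)²) = 1/5661 + (13458 + 87²) = 1/5661 + (13458 + 7569) = 1/5661 + 21027 = 119033848/5661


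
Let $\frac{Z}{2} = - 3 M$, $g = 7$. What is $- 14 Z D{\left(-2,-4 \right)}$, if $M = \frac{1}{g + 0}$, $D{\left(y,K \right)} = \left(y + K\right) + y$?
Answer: $-96$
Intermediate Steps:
$D{\left(y,K \right)} = K + 2 y$ ($D{\left(y,K \right)} = \left(K + y\right) + y = K + 2 y$)
$M = \frac{1}{7}$ ($M = \frac{1}{7 + 0} = \frac{1}{7} \approx 0.14286$)
$Z = - \frac{6}{7}$ ($Z = 2 \left(\left(-3\right) \frac{1}{7}\right) = 2 \left(- \frac{3}{7}\right) = - \frac{6}{7} \approx -0.85714$)
$- 14 Z D{\left(-2,-4 \right)} = \left(-14\right) \left(- \frac{6}{7}\right) \left(-4 + 2 \left(-2\right)\right) = 12 \left(-4 - 4\right) = 12 \left(-8\right) = -96$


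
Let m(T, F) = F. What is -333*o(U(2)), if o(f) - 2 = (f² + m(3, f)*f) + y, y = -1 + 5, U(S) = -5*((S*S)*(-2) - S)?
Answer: -1666998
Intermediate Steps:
U(S) = 5*S + 10*S² (U(S) = -5*(S²*(-2) - S) = -5*(-2*S² - S) = -5*(-S - 2*S²) = 5*S + 10*S²)
y = 4
o(f) = 6 + 2*f² (o(f) = 2 + ((f² + f*f) + 4) = 2 + ((f² + f²) + 4) = 2 + (2*f² + 4) = 2 + (4 + 2*f²) = 6 + 2*f²)
-333*o(U(2)) = -333*(6 + 2*(5*2*(1 + 2*2))²) = -333*(6 + 2*(5*2*(1 + 4))²) = -333*(6 + 2*(5*2*5)²) = -333*(6 + 2*50²) = -333*(6 + 2*2500) = -333*(6 + 5000) = -333*5006 = -1666998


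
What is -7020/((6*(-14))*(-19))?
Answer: -585/133 ≈ -4.3985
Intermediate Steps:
-7020/((6*(-14))*(-19)) = -7020/((-84*(-19))) = -7020/1596 = -7020*1/1596 = -585/133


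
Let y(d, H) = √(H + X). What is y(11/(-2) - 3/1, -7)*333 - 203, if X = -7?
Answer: -203 + 333*I*√14 ≈ -203.0 + 1246.0*I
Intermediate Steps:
y(d, H) = √(-7 + H) (y(d, H) = √(H - 7) = √(-7 + H))
y(11/(-2) - 3/1, -7)*333 - 203 = √(-7 - 7)*333 - 203 = √(-14)*333 - 203 = (I*√14)*333 - 203 = 333*I*√14 - 203 = -203 + 333*I*√14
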